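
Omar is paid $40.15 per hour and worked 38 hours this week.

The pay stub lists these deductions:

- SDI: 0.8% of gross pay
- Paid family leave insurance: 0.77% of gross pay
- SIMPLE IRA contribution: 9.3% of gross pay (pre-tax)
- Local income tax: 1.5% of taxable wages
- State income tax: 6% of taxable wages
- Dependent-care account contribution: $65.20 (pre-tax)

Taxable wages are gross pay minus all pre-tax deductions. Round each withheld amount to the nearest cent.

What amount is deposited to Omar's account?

$1,195.75

Gross pay: 38 × $40.15 = $1,525.70
SIMPLE IRA contribution: $1,525.70 × 0.093 = $141.89
Dependent-care account contribution: $65.20
Pre-tax total = $141.89 + $65.20 = $207.09
Taxable wages = $1,525.70 − $207.09 = $1,318.61
State income tax: $1,318.61 × 0.06 = $79.12
Local income tax: $1,318.61 × 0.015 = $19.78
SDI: $1,525.70 × 0.008 = $12.21
Paid family leave insurance: $1,525.70 × 0.0077 = $11.75
Total deductions = $141.89 + $65.20 + $79.12 + $19.78 + $12.21 + $11.75 = $329.95
Net pay = $1,525.70 − $329.95 = $1,195.75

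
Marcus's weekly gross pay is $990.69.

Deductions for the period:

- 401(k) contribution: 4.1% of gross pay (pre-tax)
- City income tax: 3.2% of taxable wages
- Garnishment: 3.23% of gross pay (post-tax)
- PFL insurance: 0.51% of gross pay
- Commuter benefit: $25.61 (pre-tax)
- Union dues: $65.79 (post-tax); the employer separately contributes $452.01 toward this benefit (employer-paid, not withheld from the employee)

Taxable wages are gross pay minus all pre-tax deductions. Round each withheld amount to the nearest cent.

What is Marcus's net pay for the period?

$792.04

Commuter benefit: $25.61
401(k) contribution: $990.69 × 0.041 = $40.62
Pre-tax total = $25.61 + $40.62 = $66.23
Taxable wages = $990.69 − $66.23 = $924.46
City income tax: $924.46 × 0.032 = $29.58
PFL insurance: $990.69 × 0.0051 = $5.05
Union dues: $65.79
Garnishment: $990.69 × 0.0323 = $32.00
(Employer's $452.01 toward union dues is not withheld from the employee.)
Total deductions = $25.61 + $40.62 + $29.58 + $5.05 + $65.79 + $32.00 = $198.65
Net pay = $990.69 − $198.65 = $792.04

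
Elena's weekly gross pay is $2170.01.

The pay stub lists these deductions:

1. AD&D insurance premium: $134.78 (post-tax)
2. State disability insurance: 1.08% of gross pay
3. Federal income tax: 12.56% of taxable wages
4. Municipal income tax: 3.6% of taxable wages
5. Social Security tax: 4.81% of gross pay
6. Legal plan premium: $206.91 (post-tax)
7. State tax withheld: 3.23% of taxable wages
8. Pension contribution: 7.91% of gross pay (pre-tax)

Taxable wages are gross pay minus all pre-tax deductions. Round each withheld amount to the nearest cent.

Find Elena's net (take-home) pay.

Pension contribution: $2170.01 × 0.0791 = $171.65
Taxable wages = $2170.01 − $171.65 = $1998.36
Municipal income tax: $1998.36 × 0.036 = $71.94
Federal income tax: $1998.36 × 0.1256 = $250.99
State tax withheld: $1998.36 × 0.0323 = $64.55
State disability insurance: $2170.01 × 0.0108 = $23.44
Social Security tax: $2170.01 × 0.0481 = $104.38
AD&D insurance premium: $134.78
Legal plan premium: $206.91
Total deductions = $171.65 + $71.94 + $250.99 + $64.55 + $23.44 + $104.38 + $134.78 + $206.91 = $1028.64
Net pay = $2170.01 − $1028.64 = $1141.37

$1141.37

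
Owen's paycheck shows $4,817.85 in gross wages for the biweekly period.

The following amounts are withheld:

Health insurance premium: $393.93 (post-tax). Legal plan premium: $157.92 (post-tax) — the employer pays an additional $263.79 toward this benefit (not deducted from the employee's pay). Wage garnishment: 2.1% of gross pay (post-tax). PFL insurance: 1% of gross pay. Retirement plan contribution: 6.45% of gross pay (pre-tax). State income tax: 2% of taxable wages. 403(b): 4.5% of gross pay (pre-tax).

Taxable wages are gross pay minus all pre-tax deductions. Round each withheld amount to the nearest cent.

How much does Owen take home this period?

403(b): $4,817.85 × 0.045 = $216.80
Retirement plan contribution: $4,817.85 × 0.0645 = $310.75
Pre-tax total = $216.80 + $310.75 = $527.55
Taxable wages = $4,817.85 − $527.55 = $4,290.30
State income tax: $4,290.30 × 0.02 = $85.81
PFL insurance: $4,817.85 × 0.01 = $48.18
Wage garnishment: $4,817.85 × 0.021 = $101.17
Health insurance premium: $393.93
Legal plan premium: $157.92
(Employer's $263.79 toward legal plan premium is not withheld from the employee.)
Total deductions = $216.80 + $310.75 + $85.81 + $48.18 + $101.17 + $393.93 + $157.92 = $1,314.56
Net pay = $4,817.85 − $1,314.56 = $3,503.29

$3,503.29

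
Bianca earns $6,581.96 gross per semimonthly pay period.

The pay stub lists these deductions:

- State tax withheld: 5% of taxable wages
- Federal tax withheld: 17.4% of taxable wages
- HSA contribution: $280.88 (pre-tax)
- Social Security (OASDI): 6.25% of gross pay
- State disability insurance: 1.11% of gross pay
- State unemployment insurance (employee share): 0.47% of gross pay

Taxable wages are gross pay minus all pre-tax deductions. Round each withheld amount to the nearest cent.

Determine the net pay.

$4,374.27

HSA contribution: $280.88
Taxable wages = $6,581.96 − $280.88 = $6,301.08
Federal tax withheld: $6,301.08 × 0.174 = $1,096.39
State tax withheld: $6,301.08 × 0.05 = $315.05
State unemployment insurance (employee share): $6,581.96 × 0.0047 = $30.94
State disability insurance: $6,581.96 × 0.0111 = $73.06
Social Security (OASDI): $6,581.96 × 0.0625 = $411.37
Total deductions = $280.88 + $1,096.39 + $315.05 + $30.94 + $73.06 + $411.37 = $2,207.69
Net pay = $6,581.96 − $2,207.69 = $4,374.27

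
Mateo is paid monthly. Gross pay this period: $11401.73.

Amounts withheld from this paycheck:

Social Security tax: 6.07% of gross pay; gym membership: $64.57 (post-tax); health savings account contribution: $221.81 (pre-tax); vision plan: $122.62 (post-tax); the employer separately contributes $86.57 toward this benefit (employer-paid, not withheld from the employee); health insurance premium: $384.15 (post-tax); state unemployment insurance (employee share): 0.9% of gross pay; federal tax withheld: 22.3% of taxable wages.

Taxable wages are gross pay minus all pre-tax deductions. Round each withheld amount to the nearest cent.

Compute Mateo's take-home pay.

$7320.75

Health savings account contribution: $221.81
Taxable wages = $11401.73 − $221.81 = $11179.92
Federal tax withheld: $11179.92 × 0.223 = $2493.12
State unemployment insurance (employee share): $11401.73 × 0.009 = $102.62
Social Security tax: $11401.73 × 0.0607 = $692.09
Health insurance premium: $384.15
Gym membership: $64.57
Vision plan: $122.62
(Employer's $86.57 toward vision plan is not withheld from the employee.)
Total deductions = $221.81 + $2493.12 + $102.62 + $692.09 + $384.15 + $64.57 + $122.62 = $4080.98
Net pay = $11401.73 − $4080.98 = $7320.75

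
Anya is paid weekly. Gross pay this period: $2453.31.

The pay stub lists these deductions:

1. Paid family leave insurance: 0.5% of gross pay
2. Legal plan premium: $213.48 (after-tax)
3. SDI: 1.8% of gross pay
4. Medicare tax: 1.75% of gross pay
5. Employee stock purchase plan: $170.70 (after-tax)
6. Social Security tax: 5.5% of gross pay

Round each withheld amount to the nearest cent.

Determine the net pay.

Medicare tax: $2453.31 × 0.0175 = $42.93
Paid family leave insurance: $2453.31 × 0.005 = $12.27
SDI: $2453.31 × 0.018 = $44.16
Social Security tax: $2453.31 × 0.055 = $134.93
Legal plan premium: $213.48
Employee stock purchase plan: $170.70
Total deductions = $42.93 + $12.27 + $44.16 + $134.93 + $213.48 + $170.70 = $618.47
Net pay = $2453.31 − $618.47 = $1834.84

$1834.84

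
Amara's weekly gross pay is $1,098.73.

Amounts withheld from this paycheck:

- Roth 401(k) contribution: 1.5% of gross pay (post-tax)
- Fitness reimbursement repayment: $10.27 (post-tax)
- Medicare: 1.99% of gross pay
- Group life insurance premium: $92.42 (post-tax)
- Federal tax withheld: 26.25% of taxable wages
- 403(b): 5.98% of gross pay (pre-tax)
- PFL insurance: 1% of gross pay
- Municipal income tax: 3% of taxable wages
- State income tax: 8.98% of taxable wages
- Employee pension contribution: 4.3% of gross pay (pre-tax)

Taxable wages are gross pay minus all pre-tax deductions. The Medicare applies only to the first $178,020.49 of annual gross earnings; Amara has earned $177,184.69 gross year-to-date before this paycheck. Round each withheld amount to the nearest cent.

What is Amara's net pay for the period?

403(b): $1,098.73 × 0.0598 = $65.70
Employee pension contribution: $1,098.73 × 0.043 = $47.25
Pre-tax total = $65.70 + $47.25 = $112.95
Taxable wages = $1,098.73 − $112.95 = $985.78
State income tax: $985.78 × 0.0898 = $88.52
Federal tax withheld: $985.78 × 0.2625 = $258.77
Municipal income tax: $985.78 × 0.03 = $29.57
PFL insurance: $1,098.73 × 0.01 = $10.99
Medicare: only $178,020.49 − $177,184.69 = $835.80 of this check is subject → $835.80 × 0.0199 = $16.63
Group life insurance premium: $92.42
Roth 401(k) contribution: $1,098.73 × 0.015 = $16.48
Fitness reimbursement repayment: $10.27
Total deductions = $65.70 + $47.25 + $88.52 + $258.77 + $29.57 + $10.99 + $16.63 + $92.42 + $16.48 + $10.27 = $636.60
Net pay = $1,098.73 − $636.60 = $462.13

$462.13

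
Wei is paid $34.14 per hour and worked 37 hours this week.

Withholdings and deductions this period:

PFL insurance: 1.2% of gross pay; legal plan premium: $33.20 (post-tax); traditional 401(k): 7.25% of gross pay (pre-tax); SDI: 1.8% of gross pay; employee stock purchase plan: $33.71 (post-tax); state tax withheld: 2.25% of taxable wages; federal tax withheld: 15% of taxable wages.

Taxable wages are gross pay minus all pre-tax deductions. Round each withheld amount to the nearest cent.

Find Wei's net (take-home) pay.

$864.69

Gross pay: 37 × $34.14 = $1,263.18
Traditional 401(k): $1,263.18 × 0.0725 = $91.58
Taxable wages = $1,263.18 − $91.58 = $1,171.60
Federal tax withheld: $1,171.60 × 0.15 = $175.74
State tax withheld: $1,171.60 × 0.0225 = $26.36
PFL insurance: $1,263.18 × 0.012 = $15.16
SDI: $1,263.18 × 0.018 = $22.74
Employee stock purchase plan: $33.71
Legal plan premium: $33.20
Total deductions = $91.58 + $175.74 + $26.36 + $15.16 + $22.74 + $33.71 + $33.20 = $398.49
Net pay = $1,263.18 − $398.49 = $864.69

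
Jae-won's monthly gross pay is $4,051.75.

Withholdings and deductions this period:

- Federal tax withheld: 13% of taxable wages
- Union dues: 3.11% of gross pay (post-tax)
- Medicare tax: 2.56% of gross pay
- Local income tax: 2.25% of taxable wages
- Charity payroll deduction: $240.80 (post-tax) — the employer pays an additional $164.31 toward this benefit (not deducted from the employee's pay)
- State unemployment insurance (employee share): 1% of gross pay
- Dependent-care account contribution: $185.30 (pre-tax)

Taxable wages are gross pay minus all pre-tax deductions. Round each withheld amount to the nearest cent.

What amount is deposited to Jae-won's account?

$2,765.76

Dependent-care account contribution: $185.30
Taxable wages = $4,051.75 − $185.30 = $3,866.45
Federal tax withheld: $3,866.45 × 0.13 = $502.64
Local income tax: $3,866.45 × 0.0225 = $87.00
Medicare tax: $4,051.75 × 0.0256 = $103.72
State unemployment insurance (employee share): $4,051.75 × 0.01 = $40.52
Union dues: $4,051.75 × 0.0311 = $126.01
Charity payroll deduction: $240.80
(Employer's $164.31 toward charity payroll deduction is not withheld from the employee.)
Total deductions = $185.30 + $502.64 + $87.00 + $103.72 + $40.52 + $126.01 + $240.80 = $1,285.99
Net pay = $4,051.75 − $1,285.99 = $2,765.76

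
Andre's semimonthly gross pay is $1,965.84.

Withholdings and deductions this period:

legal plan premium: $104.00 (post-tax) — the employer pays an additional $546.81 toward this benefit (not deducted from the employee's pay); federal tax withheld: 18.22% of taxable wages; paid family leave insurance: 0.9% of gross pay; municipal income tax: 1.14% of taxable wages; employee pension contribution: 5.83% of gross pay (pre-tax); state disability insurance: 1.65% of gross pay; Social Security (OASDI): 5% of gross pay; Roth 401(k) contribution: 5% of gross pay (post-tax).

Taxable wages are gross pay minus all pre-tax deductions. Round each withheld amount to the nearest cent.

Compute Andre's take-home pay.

Employee pension contribution: $1,965.84 × 0.0583 = $114.61
Taxable wages = $1,965.84 − $114.61 = $1,851.23
Federal tax withheld: $1,851.23 × 0.1822 = $337.29
Municipal income tax: $1,851.23 × 0.0114 = $21.10
State disability insurance: $1,965.84 × 0.0165 = $32.44
Paid family leave insurance: $1,965.84 × 0.009 = $17.69
Social Security (OASDI): $1,965.84 × 0.05 = $98.29
Legal plan premium: $104.00
Roth 401(k) contribution: $1,965.84 × 0.05 = $98.29
(Employer's $546.81 toward legal plan premium is not withheld from the employee.)
Total deductions = $114.61 + $337.29 + $21.10 + $32.44 + $17.69 + $98.29 + $104.00 + $98.29 = $823.71
Net pay = $1,965.84 − $823.71 = $1,142.13

$1,142.13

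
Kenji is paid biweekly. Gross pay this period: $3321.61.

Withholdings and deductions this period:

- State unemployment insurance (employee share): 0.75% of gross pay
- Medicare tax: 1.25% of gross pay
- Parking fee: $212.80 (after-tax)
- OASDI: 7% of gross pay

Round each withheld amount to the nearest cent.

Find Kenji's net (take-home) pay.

$2809.87

State unemployment insurance (employee share): $3321.61 × 0.0075 = $24.91
OASDI: $3321.61 × 0.07 = $232.51
Medicare tax: $3321.61 × 0.0125 = $41.52
Parking fee: $212.80
Total deductions = $24.91 + $232.51 + $41.52 + $212.80 = $511.74
Net pay = $3321.61 − $511.74 = $2809.87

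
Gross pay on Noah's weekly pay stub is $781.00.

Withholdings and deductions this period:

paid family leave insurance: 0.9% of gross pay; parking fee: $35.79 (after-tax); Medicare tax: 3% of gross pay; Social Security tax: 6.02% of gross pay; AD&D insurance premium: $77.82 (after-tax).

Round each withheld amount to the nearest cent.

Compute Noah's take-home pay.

$589.91

Paid family leave insurance: $781.00 × 0.009 = $7.03
Medicare tax: $781.00 × 0.03 = $23.43
Social Security tax: $781.00 × 0.0602 = $47.02
AD&D insurance premium: $77.82
Parking fee: $35.79
Total deductions = $7.03 + $23.43 + $47.02 + $77.82 + $35.79 = $191.09
Net pay = $781.00 − $191.09 = $589.91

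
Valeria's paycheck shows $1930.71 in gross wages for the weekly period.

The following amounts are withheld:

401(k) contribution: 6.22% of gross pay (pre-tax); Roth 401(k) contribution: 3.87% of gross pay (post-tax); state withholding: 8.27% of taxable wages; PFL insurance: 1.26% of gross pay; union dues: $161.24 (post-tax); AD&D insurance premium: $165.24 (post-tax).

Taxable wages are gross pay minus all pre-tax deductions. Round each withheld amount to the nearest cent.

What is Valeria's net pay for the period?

$1235.35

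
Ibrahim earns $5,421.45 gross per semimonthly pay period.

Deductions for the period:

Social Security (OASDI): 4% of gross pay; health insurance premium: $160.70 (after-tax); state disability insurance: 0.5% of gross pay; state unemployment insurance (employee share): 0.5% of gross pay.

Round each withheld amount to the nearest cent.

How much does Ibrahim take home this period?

$4,989.67

State disability insurance: $5,421.45 × 0.005 = $27.11
Social Security (OASDI): $5,421.45 × 0.04 = $216.86
State unemployment insurance (employee share): $5,421.45 × 0.005 = $27.11
Health insurance premium: $160.70
Total deductions = $27.11 + $216.86 + $27.11 + $160.70 = $431.78
Net pay = $5,421.45 − $431.78 = $4,989.67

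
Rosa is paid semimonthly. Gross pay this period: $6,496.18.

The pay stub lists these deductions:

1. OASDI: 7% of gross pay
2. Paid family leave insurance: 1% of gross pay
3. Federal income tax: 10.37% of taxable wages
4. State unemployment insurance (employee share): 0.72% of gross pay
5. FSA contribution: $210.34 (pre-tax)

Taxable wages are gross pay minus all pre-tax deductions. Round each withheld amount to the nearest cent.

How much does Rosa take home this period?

$5,067.54

FSA contribution: $210.34
Taxable wages = $6,496.18 − $210.34 = $6,285.84
Federal income tax: $6,285.84 × 0.1037 = $651.84
OASDI: $6,496.18 × 0.07 = $454.73
State unemployment insurance (employee share): $6,496.18 × 0.0072 = $46.77
Paid family leave insurance: $6,496.18 × 0.01 = $64.96
Total deductions = $210.34 + $651.84 + $454.73 + $46.77 + $64.96 = $1,428.64
Net pay = $6,496.18 − $1,428.64 = $5,067.54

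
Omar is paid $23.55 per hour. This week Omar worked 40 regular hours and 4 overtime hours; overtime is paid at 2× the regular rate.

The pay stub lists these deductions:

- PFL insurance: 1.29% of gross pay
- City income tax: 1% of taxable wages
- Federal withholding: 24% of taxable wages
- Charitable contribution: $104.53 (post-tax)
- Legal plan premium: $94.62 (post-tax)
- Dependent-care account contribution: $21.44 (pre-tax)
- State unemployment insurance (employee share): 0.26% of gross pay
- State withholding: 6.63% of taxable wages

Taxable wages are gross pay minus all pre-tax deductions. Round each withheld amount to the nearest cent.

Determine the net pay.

Regular pay: 40 × $23.55 = $942.00
Overtime pay: 4 × $23.55 × 2 = $188.40
Gross pay = $942.00 + $188.40 = $1,130.40
Dependent-care account contribution: $21.44
Taxable wages = $1,130.40 − $21.44 = $1,108.96
State withholding: $1,108.96 × 0.0663 = $73.52
City income tax: $1,108.96 × 0.01 = $11.09
Federal withholding: $1,108.96 × 0.24 = $266.15
PFL insurance: $1,130.40 × 0.0129 = $14.58
State unemployment insurance (employee share): $1,130.40 × 0.0026 = $2.94
Legal plan premium: $94.62
Charitable contribution: $104.53
Total deductions = $21.44 + $73.52 + $11.09 + $266.15 + $14.58 + $2.94 + $94.62 + $104.53 = $588.87
Net pay = $1,130.40 − $588.87 = $541.53

$541.53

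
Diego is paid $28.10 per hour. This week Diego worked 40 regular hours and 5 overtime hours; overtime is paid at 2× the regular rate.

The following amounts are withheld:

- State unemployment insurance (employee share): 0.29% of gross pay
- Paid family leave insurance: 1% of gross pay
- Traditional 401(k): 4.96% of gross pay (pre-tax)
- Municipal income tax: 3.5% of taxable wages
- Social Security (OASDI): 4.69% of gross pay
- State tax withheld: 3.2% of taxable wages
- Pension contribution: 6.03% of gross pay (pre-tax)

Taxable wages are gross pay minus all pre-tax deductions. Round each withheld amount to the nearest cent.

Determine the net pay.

$1,082.79

Regular pay: 40 × $28.10 = $1,124.00
Overtime pay: 5 × $28.10 × 2 = $281.00
Gross pay = $1,124.00 + $281.00 = $1,405.00
Traditional 401(k): $1,405.00 × 0.0496 = $69.69
Pension contribution: $1,405.00 × 0.0603 = $84.72
Pre-tax total = $69.69 + $84.72 = $154.41
Taxable wages = $1,405.00 − $154.41 = $1,250.59
State tax withheld: $1,250.59 × 0.032 = $40.02
Municipal income tax: $1,250.59 × 0.035 = $43.77
Paid family leave insurance: $1,405.00 × 0.01 = $14.05
Social Security (OASDI): $1,405.00 × 0.0469 = $65.89
State unemployment insurance (employee share): $1,405.00 × 0.0029 = $4.07
Total deductions = $69.69 + $84.72 + $40.02 + $43.77 + $14.05 + $65.89 + $4.07 = $322.21
Net pay = $1,405.00 − $322.21 = $1,082.79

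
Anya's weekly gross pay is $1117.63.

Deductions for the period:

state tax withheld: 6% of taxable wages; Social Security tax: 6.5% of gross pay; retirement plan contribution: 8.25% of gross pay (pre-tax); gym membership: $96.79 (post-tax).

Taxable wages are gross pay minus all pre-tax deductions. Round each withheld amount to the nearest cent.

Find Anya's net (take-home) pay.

Retirement plan contribution: $1117.63 × 0.0825 = $92.20
Taxable wages = $1117.63 − $92.20 = $1025.43
State tax withheld: $1025.43 × 0.06 = $61.53
Social Security tax: $1117.63 × 0.065 = $72.65
Gym membership: $96.79
Total deductions = $92.20 + $61.53 + $72.65 + $96.79 = $323.17
Net pay = $1117.63 − $323.17 = $794.46

$794.46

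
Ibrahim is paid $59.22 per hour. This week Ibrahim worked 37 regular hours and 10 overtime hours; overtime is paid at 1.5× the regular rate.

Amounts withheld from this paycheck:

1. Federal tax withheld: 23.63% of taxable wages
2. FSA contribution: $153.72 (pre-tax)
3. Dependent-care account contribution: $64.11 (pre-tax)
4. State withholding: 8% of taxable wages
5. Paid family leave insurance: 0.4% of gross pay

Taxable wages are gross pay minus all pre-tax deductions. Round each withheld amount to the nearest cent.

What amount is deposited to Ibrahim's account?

Regular pay: 37 × $59.22 = $2,191.14
Overtime pay: 10 × $59.22 × 1.5 = $888.30
Gross pay = $2,191.14 + $888.30 = $3,079.44
FSA contribution: $153.72
Dependent-care account contribution: $64.11
Pre-tax total = $153.72 + $64.11 = $217.83
Taxable wages = $3,079.44 − $217.83 = $2,861.61
State withholding: $2,861.61 × 0.08 = $228.93
Federal tax withheld: $2,861.61 × 0.2363 = $676.20
Paid family leave insurance: $3,079.44 × 0.004 = $12.32
Total deductions = $153.72 + $64.11 + $228.93 + $676.20 + $12.32 = $1,135.28
Net pay = $3,079.44 − $1,135.28 = $1,944.16

$1,944.16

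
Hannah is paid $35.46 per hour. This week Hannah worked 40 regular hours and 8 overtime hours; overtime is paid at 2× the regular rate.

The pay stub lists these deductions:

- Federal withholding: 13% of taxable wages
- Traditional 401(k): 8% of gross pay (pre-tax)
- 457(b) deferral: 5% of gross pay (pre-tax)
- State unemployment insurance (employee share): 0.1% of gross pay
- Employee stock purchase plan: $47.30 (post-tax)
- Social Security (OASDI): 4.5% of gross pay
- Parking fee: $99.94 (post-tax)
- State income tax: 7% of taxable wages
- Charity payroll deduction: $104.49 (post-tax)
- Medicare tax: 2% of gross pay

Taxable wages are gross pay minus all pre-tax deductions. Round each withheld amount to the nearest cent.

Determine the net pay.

$999.29

Regular pay: 40 × $35.46 = $1,418.40
Overtime pay: 8 × $35.46 × 2 = $567.36
Gross pay = $1,418.40 + $567.36 = $1,985.76
Traditional 401(k): $1,985.76 × 0.08 = $158.86
457(b) deferral: $1,985.76 × 0.05 = $99.29
Pre-tax total = $158.86 + $99.29 = $258.15
Taxable wages = $1,985.76 − $258.15 = $1,727.61
State income tax: $1,727.61 × 0.07 = $120.93
Federal withholding: $1,727.61 × 0.13 = $224.59
State unemployment insurance (employee share): $1,985.76 × 0.001 = $1.99
Medicare tax: $1,985.76 × 0.02 = $39.72
Social Security (OASDI): $1,985.76 × 0.045 = $89.36
Parking fee: $99.94
Employee stock purchase plan: $47.30
Charity payroll deduction: $104.49
Total deductions = $158.86 + $99.29 + $120.93 + $224.59 + $1.99 + $39.72 + $89.36 + $99.94 + $47.30 + $104.49 = $986.47
Net pay = $1,985.76 − $986.47 = $999.29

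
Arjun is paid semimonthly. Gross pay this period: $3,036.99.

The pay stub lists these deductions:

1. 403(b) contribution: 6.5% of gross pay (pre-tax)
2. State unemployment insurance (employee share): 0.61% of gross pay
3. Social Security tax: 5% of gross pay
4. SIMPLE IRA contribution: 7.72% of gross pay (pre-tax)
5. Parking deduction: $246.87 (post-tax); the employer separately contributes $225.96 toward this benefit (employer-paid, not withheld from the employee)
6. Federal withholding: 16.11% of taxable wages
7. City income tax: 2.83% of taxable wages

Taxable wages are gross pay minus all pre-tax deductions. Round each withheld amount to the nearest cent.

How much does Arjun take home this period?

$1,694.46

SIMPLE IRA contribution: $3,036.99 × 0.0772 = $234.46
403(b) contribution: $3,036.99 × 0.065 = $197.40
Pre-tax total = $234.46 + $197.40 = $431.86
Taxable wages = $3,036.99 − $431.86 = $2,605.13
City income tax: $2,605.13 × 0.0283 = $73.73
Federal withholding: $2,605.13 × 0.1611 = $419.69
State unemployment insurance (employee share): $3,036.99 × 0.0061 = $18.53
Social Security tax: $3,036.99 × 0.05 = $151.85
Parking deduction: $246.87
(Employer's $225.96 toward parking deduction is not withheld from the employee.)
Total deductions = $234.46 + $197.40 + $73.73 + $419.69 + $18.53 + $151.85 + $246.87 = $1,342.53
Net pay = $3,036.99 − $1,342.53 = $1,694.46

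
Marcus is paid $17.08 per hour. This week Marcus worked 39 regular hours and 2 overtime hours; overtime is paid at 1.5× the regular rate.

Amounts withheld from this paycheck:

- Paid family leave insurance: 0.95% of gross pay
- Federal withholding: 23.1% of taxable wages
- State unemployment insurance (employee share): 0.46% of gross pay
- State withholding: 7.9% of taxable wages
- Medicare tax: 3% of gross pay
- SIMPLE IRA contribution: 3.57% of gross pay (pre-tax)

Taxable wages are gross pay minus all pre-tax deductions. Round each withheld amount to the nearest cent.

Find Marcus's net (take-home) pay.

$445.68

Regular pay: 39 × $17.08 = $666.12
Overtime pay: 2 × $17.08 × 1.5 = $51.24
Gross pay = $666.12 + $51.24 = $717.36
SIMPLE IRA contribution: $717.36 × 0.0357 = $25.61
Taxable wages = $717.36 − $25.61 = $691.75
State withholding: $691.75 × 0.079 = $54.65
Federal withholding: $691.75 × 0.231 = $159.79
State unemployment insurance (employee share): $717.36 × 0.0046 = $3.30
Paid family leave insurance: $717.36 × 0.0095 = $6.81
Medicare tax: $717.36 × 0.03 = $21.52
Total deductions = $25.61 + $54.65 + $159.79 + $3.30 + $6.81 + $21.52 = $271.68
Net pay = $717.36 − $271.68 = $445.68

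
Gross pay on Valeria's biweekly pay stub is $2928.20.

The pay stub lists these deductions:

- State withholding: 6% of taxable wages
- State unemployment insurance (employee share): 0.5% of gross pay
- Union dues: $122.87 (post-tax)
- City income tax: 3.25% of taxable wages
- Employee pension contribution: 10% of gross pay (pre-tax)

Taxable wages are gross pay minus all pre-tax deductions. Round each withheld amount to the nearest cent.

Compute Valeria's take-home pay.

$2254.10

Employee pension contribution: $2928.20 × 0.1 = $292.82
Taxable wages = $2928.20 − $292.82 = $2635.38
City income tax: $2635.38 × 0.0325 = $85.65
State withholding: $2635.38 × 0.06 = $158.12
State unemployment insurance (employee share): $2928.20 × 0.005 = $14.64
Union dues: $122.87
Total deductions = $292.82 + $85.65 + $158.12 + $14.64 + $122.87 = $674.10
Net pay = $2928.20 − $674.10 = $2254.10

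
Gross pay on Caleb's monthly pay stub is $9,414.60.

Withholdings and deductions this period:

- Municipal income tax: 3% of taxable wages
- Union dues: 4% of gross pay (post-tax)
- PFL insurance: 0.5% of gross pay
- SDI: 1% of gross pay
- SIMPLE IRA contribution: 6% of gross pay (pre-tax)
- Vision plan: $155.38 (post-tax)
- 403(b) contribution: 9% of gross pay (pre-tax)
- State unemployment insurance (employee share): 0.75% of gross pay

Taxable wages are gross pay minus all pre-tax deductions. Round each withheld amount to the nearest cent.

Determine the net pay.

$7,018.55

403(b) contribution: $9,414.60 × 0.09 = $847.31
SIMPLE IRA contribution: $9,414.60 × 0.06 = $564.88
Pre-tax total = $847.31 + $564.88 = $1,412.19
Taxable wages = $9,414.60 − $1,412.19 = $8,002.41
Municipal income tax: $8,002.41 × 0.03 = $240.07
SDI: $9,414.60 × 0.01 = $94.15
PFL insurance: $9,414.60 × 0.005 = $47.07
State unemployment insurance (employee share): $9,414.60 × 0.0075 = $70.61
Union dues: $9,414.60 × 0.04 = $376.58
Vision plan: $155.38
Total deductions = $847.31 + $564.88 + $240.07 + $94.15 + $47.07 + $70.61 + $376.58 + $155.38 = $2,396.05
Net pay = $9,414.60 − $2,396.05 = $7,018.55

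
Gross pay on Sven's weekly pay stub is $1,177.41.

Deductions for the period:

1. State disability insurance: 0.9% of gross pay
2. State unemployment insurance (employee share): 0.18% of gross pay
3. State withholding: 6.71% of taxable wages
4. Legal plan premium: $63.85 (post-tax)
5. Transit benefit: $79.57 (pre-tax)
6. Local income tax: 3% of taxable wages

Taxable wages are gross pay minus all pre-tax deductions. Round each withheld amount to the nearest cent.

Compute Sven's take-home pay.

Transit benefit: $79.57
Taxable wages = $1,177.41 − $79.57 = $1,097.84
State withholding: $1,097.84 × 0.0671 = $73.67
Local income tax: $1,097.84 × 0.03 = $32.94
State disability insurance: $1,177.41 × 0.009 = $10.60
State unemployment insurance (employee share): $1,177.41 × 0.0018 = $2.12
Legal plan premium: $63.85
Total deductions = $79.57 + $73.67 + $32.94 + $10.60 + $2.12 + $63.85 = $262.75
Net pay = $1,177.41 − $262.75 = $914.66

$914.66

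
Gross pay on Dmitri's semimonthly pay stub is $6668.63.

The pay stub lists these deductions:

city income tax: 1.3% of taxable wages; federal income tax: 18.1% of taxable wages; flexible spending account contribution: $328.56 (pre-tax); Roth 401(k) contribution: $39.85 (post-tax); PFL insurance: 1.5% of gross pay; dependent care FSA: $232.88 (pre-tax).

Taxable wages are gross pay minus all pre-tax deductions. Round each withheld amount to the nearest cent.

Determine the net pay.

$4782.52

Flexible spending account contribution: $328.56
Dependent care FSA: $232.88
Pre-tax total = $328.56 + $232.88 = $561.44
Taxable wages = $6668.63 − $561.44 = $6107.19
Federal income tax: $6107.19 × 0.181 = $1105.40
City income tax: $6107.19 × 0.013 = $79.39
PFL insurance: $6668.63 × 0.015 = $100.03
Roth 401(k) contribution: $39.85
Total deductions = $328.56 + $232.88 + $1105.40 + $79.39 + $100.03 + $39.85 = $1886.11
Net pay = $6668.63 − $1886.11 = $4782.52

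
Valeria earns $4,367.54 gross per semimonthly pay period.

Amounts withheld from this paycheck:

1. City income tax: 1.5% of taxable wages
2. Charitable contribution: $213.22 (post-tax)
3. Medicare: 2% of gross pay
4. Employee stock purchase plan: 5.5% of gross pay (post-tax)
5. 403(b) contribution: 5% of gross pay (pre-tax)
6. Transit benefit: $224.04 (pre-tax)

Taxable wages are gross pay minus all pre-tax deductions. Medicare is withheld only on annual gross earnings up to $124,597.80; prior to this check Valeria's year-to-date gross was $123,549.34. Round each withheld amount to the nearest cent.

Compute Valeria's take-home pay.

Transit benefit: $224.04
403(b) contribution: $4,367.54 × 0.05 = $218.38
Pre-tax total = $224.04 + $218.38 = $442.42
Taxable wages = $4,367.54 − $442.42 = $3,925.12
City income tax: $3,925.12 × 0.015 = $58.88
Medicare: only $124,597.80 − $123,549.34 = $1,048.46 of this check is subject → $1,048.46 × 0.02 = $20.97
Employee stock purchase plan: $4,367.54 × 0.055 = $240.21
Charitable contribution: $213.22
Total deductions = $224.04 + $218.38 + $58.88 + $20.97 + $240.21 + $213.22 = $975.70
Net pay = $4,367.54 − $975.70 = $3,391.84

$3,391.84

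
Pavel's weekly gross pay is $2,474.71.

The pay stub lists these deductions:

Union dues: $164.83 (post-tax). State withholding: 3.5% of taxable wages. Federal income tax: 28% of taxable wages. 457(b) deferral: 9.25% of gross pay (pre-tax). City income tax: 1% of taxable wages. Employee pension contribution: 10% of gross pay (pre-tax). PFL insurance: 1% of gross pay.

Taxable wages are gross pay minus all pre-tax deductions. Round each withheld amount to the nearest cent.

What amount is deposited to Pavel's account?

457(b) deferral: $2,474.71 × 0.0925 = $228.91
Employee pension contribution: $2,474.71 × 0.1 = $247.47
Pre-tax total = $228.91 + $247.47 = $476.38
Taxable wages = $2,474.71 − $476.38 = $1,998.33
Federal income tax: $1,998.33 × 0.28 = $559.53
City income tax: $1,998.33 × 0.01 = $19.98
State withholding: $1,998.33 × 0.035 = $69.94
PFL insurance: $2,474.71 × 0.01 = $24.75
Union dues: $164.83
Total deductions = $228.91 + $247.47 + $559.53 + $19.98 + $69.94 + $24.75 + $164.83 = $1,315.41
Net pay = $2,474.71 − $1,315.41 = $1,159.30

$1,159.30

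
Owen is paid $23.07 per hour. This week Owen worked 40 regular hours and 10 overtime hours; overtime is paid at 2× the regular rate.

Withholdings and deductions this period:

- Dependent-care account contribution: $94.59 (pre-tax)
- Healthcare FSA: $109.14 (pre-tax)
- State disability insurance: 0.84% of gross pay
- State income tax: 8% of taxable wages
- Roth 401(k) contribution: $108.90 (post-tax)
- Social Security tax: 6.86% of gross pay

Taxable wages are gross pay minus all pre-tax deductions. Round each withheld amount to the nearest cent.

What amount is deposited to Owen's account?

Regular pay: 40 × $23.07 = $922.80
Overtime pay: 10 × $23.07 × 2 = $461.40
Gross pay = $922.80 + $461.40 = $1,384.20
Healthcare FSA: $109.14
Dependent-care account contribution: $94.59
Pre-tax total = $109.14 + $94.59 = $203.73
Taxable wages = $1,384.20 − $203.73 = $1,180.47
State income tax: $1,180.47 × 0.08 = $94.44
State disability insurance: $1,384.20 × 0.0084 = $11.63
Social Security tax: $1,384.20 × 0.0686 = $94.96
Roth 401(k) contribution: $108.90
Total deductions = $109.14 + $94.59 + $94.44 + $11.63 + $94.96 + $108.90 = $513.66
Net pay = $1,384.20 − $513.66 = $870.54

$870.54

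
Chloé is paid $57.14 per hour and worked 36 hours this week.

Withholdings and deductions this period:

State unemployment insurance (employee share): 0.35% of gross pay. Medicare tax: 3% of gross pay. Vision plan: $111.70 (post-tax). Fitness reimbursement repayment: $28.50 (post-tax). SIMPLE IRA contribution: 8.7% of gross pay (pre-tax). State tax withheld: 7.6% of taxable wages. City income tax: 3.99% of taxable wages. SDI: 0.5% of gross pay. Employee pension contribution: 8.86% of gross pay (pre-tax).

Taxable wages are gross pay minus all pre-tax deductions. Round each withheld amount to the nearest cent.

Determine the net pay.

$1,279.89

Gross pay: 36 × $57.14 = $2,057.04
Employee pension contribution: $2,057.04 × 0.0886 = $182.25
SIMPLE IRA contribution: $2,057.04 × 0.087 = $178.96
Pre-tax total = $182.25 + $178.96 = $361.21
Taxable wages = $2,057.04 − $361.21 = $1,695.83
State tax withheld: $1,695.83 × 0.076 = $128.88
City income tax: $1,695.83 × 0.0399 = $67.66
Medicare tax: $2,057.04 × 0.03 = $61.71
State unemployment insurance (employee share): $2,057.04 × 0.0035 = $7.20
SDI: $2,057.04 × 0.005 = $10.29
Vision plan: $111.70
Fitness reimbursement repayment: $28.50
Total deductions = $182.25 + $178.96 + $128.88 + $67.66 + $61.71 + $7.20 + $10.29 + $111.70 + $28.50 = $777.15
Net pay = $2,057.04 − $777.15 = $1,279.89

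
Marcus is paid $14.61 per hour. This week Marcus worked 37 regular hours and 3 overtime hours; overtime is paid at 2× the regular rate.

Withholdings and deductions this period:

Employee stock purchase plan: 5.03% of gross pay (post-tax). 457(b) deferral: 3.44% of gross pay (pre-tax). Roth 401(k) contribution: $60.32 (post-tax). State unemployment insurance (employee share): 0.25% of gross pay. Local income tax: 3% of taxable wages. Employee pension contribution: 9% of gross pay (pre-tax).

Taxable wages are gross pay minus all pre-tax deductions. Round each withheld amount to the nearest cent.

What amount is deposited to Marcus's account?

$440.09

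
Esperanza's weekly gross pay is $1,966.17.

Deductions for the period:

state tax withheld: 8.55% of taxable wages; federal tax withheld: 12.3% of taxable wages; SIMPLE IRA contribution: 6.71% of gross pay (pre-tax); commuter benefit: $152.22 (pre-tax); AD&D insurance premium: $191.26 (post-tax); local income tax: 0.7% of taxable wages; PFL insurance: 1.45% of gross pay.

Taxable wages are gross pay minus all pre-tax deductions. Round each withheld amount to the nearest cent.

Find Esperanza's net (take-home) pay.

$1,099.78

SIMPLE IRA contribution: $1,966.17 × 0.0671 = $131.93
Commuter benefit: $152.22
Pre-tax total = $131.93 + $152.22 = $284.15
Taxable wages = $1,966.17 − $284.15 = $1,682.02
State tax withheld: $1,682.02 × 0.0855 = $143.81
Local income tax: $1,682.02 × 0.007 = $11.77
Federal tax withheld: $1,682.02 × 0.123 = $206.89
PFL insurance: $1,966.17 × 0.0145 = $28.51
AD&D insurance premium: $191.26
Total deductions = $131.93 + $152.22 + $143.81 + $11.77 + $206.89 + $28.51 + $191.26 = $866.39
Net pay = $1,966.17 − $866.39 = $1,099.78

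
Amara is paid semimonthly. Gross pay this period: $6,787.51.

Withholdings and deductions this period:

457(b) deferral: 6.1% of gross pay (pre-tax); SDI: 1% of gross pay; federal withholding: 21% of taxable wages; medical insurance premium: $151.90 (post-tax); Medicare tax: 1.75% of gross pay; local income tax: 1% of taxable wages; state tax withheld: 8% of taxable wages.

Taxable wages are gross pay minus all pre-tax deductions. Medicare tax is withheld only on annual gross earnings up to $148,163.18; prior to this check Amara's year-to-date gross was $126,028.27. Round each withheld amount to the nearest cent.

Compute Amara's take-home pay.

$4,122.87

457(b) deferral: $6,787.51 × 0.061 = $414.04
Taxable wages = $6,787.51 − $414.04 = $6,373.47
State tax withheld: $6,373.47 × 0.08 = $509.88
Federal withholding: $6,373.47 × 0.21 = $1,338.43
Local income tax: $6,373.47 × 0.01 = $63.73
Medicare tax: cap not yet reached, full $6,787.51 is subject → $6,787.51 × 0.0175 = $118.78
SDI: $6,787.51 × 0.01 = $67.88
Medical insurance premium: $151.90
Total deductions = $414.04 + $509.88 + $1,338.43 + $63.73 + $118.78 + $67.88 + $151.90 = $2,664.64
Net pay = $6,787.51 − $2,664.64 = $4,122.87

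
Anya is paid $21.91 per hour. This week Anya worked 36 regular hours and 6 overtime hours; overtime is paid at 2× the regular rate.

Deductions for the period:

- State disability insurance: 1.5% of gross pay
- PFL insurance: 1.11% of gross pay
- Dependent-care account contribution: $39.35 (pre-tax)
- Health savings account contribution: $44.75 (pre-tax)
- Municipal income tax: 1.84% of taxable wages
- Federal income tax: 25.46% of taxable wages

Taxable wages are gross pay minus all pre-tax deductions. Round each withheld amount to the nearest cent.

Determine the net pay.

$675.98

Regular pay: 36 × $21.91 = $788.76
Overtime pay: 6 × $21.91 × 2 = $262.92
Gross pay = $788.76 + $262.92 = $1,051.68
Health savings account contribution: $44.75
Dependent-care account contribution: $39.35
Pre-tax total = $44.75 + $39.35 = $84.10
Taxable wages = $1,051.68 − $84.10 = $967.58
Municipal income tax: $967.58 × 0.0184 = $17.80
Federal income tax: $967.58 × 0.2546 = $246.35
State disability insurance: $1,051.68 × 0.015 = $15.78
PFL insurance: $1,051.68 × 0.0111 = $11.67
Total deductions = $44.75 + $39.35 + $17.80 + $246.35 + $15.78 + $11.67 = $375.70
Net pay = $1,051.68 − $375.70 = $675.98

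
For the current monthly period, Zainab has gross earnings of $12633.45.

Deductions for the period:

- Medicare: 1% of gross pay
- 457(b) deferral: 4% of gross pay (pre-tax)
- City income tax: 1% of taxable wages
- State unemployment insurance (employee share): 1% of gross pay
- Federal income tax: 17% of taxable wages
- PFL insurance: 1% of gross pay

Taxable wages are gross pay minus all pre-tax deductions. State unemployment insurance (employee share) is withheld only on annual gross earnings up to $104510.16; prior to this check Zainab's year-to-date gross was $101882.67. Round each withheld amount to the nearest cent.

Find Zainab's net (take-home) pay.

$9666.12

457(b) deferral: $12633.45 × 0.04 = $505.34
Taxable wages = $12633.45 − $505.34 = $12128.11
Federal income tax: $12128.11 × 0.17 = $2061.78
City income tax: $12128.11 × 0.01 = $121.28
Medicare: $12633.45 × 0.01 = $126.33
PFL insurance: $12633.45 × 0.01 = $126.33
State unemployment insurance (employee share): only $104510.16 − $101882.67 = $2627.49 of this check is subject → $2627.49 × 0.01 = $26.27
Total deductions = $505.34 + $2061.78 + $121.28 + $126.33 + $126.33 + $26.27 = $2967.33
Net pay = $12633.45 − $2967.33 = $9666.12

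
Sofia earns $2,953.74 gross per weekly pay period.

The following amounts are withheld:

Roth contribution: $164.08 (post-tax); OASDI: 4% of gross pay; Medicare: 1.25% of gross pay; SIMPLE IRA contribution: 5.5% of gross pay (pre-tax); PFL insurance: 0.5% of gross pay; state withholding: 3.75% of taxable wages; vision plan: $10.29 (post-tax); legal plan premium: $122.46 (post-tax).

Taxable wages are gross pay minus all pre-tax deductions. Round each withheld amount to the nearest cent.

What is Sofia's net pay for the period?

SIMPLE IRA contribution: $2,953.74 × 0.055 = $162.46
Taxable wages = $2,953.74 − $162.46 = $2,791.28
State withholding: $2,791.28 × 0.0375 = $104.67
PFL insurance: $2,953.74 × 0.005 = $14.77
Medicare: $2,953.74 × 0.0125 = $36.92
OASDI: $2,953.74 × 0.04 = $118.15
Legal plan premium: $122.46
Vision plan: $10.29
Roth contribution: $164.08
Total deductions = $162.46 + $104.67 + $14.77 + $36.92 + $118.15 + $122.46 + $10.29 + $164.08 = $733.80
Net pay = $2,953.74 − $733.80 = $2,219.94

$2,219.94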